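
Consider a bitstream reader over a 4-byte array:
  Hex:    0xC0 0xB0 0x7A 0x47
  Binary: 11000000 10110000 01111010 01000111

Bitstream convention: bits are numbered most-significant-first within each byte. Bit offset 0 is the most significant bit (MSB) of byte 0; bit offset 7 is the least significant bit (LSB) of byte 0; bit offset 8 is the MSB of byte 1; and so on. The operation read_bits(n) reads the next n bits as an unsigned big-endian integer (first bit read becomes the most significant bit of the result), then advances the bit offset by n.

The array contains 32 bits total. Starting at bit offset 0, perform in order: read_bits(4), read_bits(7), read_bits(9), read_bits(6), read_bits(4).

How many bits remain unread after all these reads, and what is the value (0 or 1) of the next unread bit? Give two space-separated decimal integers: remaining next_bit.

Answer: 2 1

Derivation:
Read 1: bits[0:4] width=4 -> value=12 (bin 1100); offset now 4 = byte 0 bit 4; 28 bits remain
Read 2: bits[4:11] width=7 -> value=5 (bin 0000101); offset now 11 = byte 1 bit 3; 21 bits remain
Read 3: bits[11:20] width=9 -> value=263 (bin 100000111); offset now 20 = byte 2 bit 4; 12 bits remain
Read 4: bits[20:26] width=6 -> value=41 (bin 101001); offset now 26 = byte 3 bit 2; 6 bits remain
Read 5: bits[26:30] width=4 -> value=1 (bin 0001); offset now 30 = byte 3 bit 6; 2 bits remain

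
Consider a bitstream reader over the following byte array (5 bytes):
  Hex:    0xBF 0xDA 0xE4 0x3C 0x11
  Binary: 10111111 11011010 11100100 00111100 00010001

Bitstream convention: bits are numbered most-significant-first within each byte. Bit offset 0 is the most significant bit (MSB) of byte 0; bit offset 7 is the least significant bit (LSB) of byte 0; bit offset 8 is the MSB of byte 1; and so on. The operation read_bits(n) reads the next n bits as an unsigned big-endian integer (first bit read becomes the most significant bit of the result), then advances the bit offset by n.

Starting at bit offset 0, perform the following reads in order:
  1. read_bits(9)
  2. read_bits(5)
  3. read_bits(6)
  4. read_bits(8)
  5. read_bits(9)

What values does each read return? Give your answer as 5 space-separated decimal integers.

Read 1: bits[0:9] width=9 -> value=383 (bin 101111111); offset now 9 = byte 1 bit 1; 31 bits remain
Read 2: bits[9:14] width=5 -> value=22 (bin 10110); offset now 14 = byte 1 bit 6; 26 bits remain
Read 3: bits[14:20] width=6 -> value=46 (bin 101110); offset now 20 = byte 2 bit 4; 20 bits remain
Read 4: bits[20:28] width=8 -> value=67 (bin 01000011); offset now 28 = byte 3 bit 4; 12 bits remain
Read 5: bits[28:37] width=9 -> value=386 (bin 110000010); offset now 37 = byte 4 bit 5; 3 bits remain

Answer: 383 22 46 67 386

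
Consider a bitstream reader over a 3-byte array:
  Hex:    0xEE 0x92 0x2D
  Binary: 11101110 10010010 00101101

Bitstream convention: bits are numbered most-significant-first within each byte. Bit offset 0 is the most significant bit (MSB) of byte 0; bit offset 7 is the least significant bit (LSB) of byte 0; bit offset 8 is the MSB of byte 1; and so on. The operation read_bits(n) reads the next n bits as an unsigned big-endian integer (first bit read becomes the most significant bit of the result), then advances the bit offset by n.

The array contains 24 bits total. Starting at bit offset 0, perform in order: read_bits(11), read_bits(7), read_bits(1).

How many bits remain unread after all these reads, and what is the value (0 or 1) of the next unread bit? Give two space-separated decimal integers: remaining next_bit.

Read 1: bits[0:11] width=11 -> value=1908 (bin 11101110100); offset now 11 = byte 1 bit 3; 13 bits remain
Read 2: bits[11:18] width=7 -> value=72 (bin 1001000); offset now 18 = byte 2 bit 2; 6 bits remain
Read 3: bits[18:19] width=1 -> value=1 (bin 1); offset now 19 = byte 2 bit 3; 5 bits remain

Answer: 5 0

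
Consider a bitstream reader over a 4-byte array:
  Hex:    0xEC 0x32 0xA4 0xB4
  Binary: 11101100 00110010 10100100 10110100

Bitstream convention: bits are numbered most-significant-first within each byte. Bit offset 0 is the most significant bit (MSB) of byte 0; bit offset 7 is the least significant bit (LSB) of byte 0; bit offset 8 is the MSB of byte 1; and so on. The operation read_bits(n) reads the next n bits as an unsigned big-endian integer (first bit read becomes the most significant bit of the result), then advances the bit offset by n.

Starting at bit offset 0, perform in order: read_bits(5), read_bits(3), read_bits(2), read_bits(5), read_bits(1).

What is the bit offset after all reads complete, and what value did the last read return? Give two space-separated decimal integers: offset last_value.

Read 1: bits[0:5] width=5 -> value=29 (bin 11101); offset now 5 = byte 0 bit 5; 27 bits remain
Read 2: bits[5:8] width=3 -> value=4 (bin 100); offset now 8 = byte 1 bit 0; 24 bits remain
Read 3: bits[8:10] width=2 -> value=0 (bin 00); offset now 10 = byte 1 bit 2; 22 bits remain
Read 4: bits[10:15] width=5 -> value=25 (bin 11001); offset now 15 = byte 1 bit 7; 17 bits remain
Read 5: bits[15:16] width=1 -> value=0 (bin 0); offset now 16 = byte 2 bit 0; 16 bits remain

Answer: 16 0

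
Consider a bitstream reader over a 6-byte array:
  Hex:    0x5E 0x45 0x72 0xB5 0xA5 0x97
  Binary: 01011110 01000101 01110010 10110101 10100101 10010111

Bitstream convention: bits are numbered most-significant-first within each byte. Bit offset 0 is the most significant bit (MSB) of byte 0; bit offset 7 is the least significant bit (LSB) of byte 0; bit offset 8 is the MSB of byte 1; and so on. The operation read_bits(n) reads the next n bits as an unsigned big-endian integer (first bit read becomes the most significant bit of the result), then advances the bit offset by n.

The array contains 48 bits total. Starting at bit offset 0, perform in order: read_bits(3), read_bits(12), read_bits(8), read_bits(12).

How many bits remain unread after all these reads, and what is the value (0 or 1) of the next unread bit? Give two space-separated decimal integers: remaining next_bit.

Read 1: bits[0:3] width=3 -> value=2 (bin 010); offset now 3 = byte 0 bit 3; 45 bits remain
Read 2: bits[3:15] width=12 -> value=3874 (bin 111100100010); offset now 15 = byte 1 bit 7; 33 bits remain
Read 3: bits[15:23] width=8 -> value=185 (bin 10111001); offset now 23 = byte 2 bit 7; 25 bits remain
Read 4: bits[23:35] width=12 -> value=1453 (bin 010110101101); offset now 35 = byte 4 bit 3; 13 bits remain

Answer: 13 0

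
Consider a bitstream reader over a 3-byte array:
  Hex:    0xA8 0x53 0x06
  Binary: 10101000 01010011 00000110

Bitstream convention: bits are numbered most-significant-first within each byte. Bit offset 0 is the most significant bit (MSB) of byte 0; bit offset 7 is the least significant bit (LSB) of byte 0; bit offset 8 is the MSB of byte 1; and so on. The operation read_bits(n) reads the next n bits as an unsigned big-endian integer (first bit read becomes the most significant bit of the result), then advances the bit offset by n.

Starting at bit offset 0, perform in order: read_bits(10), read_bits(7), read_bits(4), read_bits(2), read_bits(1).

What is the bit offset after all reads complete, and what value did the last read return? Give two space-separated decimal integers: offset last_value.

Answer: 24 0

Derivation:
Read 1: bits[0:10] width=10 -> value=673 (bin 1010100001); offset now 10 = byte 1 bit 2; 14 bits remain
Read 2: bits[10:17] width=7 -> value=38 (bin 0100110); offset now 17 = byte 2 bit 1; 7 bits remain
Read 3: bits[17:21] width=4 -> value=0 (bin 0000); offset now 21 = byte 2 bit 5; 3 bits remain
Read 4: bits[21:23] width=2 -> value=3 (bin 11); offset now 23 = byte 2 bit 7; 1 bits remain
Read 5: bits[23:24] width=1 -> value=0 (bin 0); offset now 24 = byte 3 bit 0; 0 bits remain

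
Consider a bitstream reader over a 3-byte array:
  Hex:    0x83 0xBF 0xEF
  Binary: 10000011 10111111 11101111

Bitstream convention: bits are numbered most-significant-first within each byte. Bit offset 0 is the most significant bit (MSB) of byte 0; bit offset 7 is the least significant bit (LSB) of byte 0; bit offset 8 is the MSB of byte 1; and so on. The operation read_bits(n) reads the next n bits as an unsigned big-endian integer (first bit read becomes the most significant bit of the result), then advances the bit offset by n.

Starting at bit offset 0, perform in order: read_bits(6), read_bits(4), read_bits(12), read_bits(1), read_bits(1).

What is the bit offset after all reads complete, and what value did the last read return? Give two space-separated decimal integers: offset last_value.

Answer: 24 1

Derivation:
Read 1: bits[0:6] width=6 -> value=32 (bin 100000); offset now 6 = byte 0 bit 6; 18 bits remain
Read 2: bits[6:10] width=4 -> value=14 (bin 1110); offset now 10 = byte 1 bit 2; 14 bits remain
Read 3: bits[10:22] width=12 -> value=4091 (bin 111111111011); offset now 22 = byte 2 bit 6; 2 bits remain
Read 4: bits[22:23] width=1 -> value=1 (bin 1); offset now 23 = byte 2 bit 7; 1 bits remain
Read 5: bits[23:24] width=1 -> value=1 (bin 1); offset now 24 = byte 3 bit 0; 0 bits remain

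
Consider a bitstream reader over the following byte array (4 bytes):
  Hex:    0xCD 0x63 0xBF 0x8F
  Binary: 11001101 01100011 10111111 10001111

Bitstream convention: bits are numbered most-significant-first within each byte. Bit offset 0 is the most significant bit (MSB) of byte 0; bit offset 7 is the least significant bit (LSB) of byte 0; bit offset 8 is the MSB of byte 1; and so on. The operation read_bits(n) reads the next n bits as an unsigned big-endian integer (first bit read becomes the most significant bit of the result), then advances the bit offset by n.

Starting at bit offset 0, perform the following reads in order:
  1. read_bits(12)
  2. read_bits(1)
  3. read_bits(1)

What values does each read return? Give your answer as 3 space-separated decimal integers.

Answer: 3286 0 0

Derivation:
Read 1: bits[0:12] width=12 -> value=3286 (bin 110011010110); offset now 12 = byte 1 bit 4; 20 bits remain
Read 2: bits[12:13] width=1 -> value=0 (bin 0); offset now 13 = byte 1 bit 5; 19 bits remain
Read 3: bits[13:14] width=1 -> value=0 (bin 0); offset now 14 = byte 1 bit 6; 18 bits remain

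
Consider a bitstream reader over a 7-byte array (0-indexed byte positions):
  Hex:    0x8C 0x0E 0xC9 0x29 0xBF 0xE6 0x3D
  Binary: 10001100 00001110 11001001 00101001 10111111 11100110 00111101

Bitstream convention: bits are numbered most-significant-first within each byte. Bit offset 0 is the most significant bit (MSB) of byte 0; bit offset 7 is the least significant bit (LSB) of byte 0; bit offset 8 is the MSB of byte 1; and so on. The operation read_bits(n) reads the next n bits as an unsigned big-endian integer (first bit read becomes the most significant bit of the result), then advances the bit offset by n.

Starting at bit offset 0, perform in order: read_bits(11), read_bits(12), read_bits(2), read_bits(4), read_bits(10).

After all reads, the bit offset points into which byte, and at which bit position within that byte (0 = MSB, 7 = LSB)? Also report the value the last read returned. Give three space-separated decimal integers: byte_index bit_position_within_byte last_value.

Answer: 4 7 223

Derivation:
Read 1: bits[0:11] width=11 -> value=1120 (bin 10001100000); offset now 11 = byte 1 bit 3; 45 bits remain
Read 2: bits[11:23] width=12 -> value=1892 (bin 011101100100); offset now 23 = byte 2 bit 7; 33 bits remain
Read 3: bits[23:25] width=2 -> value=2 (bin 10); offset now 25 = byte 3 bit 1; 31 bits remain
Read 4: bits[25:29] width=4 -> value=5 (bin 0101); offset now 29 = byte 3 bit 5; 27 bits remain
Read 5: bits[29:39] width=10 -> value=223 (bin 0011011111); offset now 39 = byte 4 bit 7; 17 bits remain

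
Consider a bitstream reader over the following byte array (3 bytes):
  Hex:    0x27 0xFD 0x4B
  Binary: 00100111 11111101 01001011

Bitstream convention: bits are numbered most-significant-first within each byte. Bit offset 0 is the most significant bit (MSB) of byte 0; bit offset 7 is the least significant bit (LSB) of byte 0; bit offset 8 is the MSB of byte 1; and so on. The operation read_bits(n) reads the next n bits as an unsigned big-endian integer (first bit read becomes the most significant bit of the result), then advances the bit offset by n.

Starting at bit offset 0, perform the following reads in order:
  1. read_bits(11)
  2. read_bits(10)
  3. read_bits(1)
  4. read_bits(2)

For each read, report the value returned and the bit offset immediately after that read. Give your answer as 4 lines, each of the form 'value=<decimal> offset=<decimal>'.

Read 1: bits[0:11] width=11 -> value=319 (bin 00100111111); offset now 11 = byte 1 bit 3; 13 bits remain
Read 2: bits[11:21] width=10 -> value=937 (bin 1110101001); offset now 21 = byte 2 bit 5; 3 bits remain
Read 3: bits[21:22] width=1 -> value=0 (bin 0); offset now 22 = byte 2 bit 6; 2 bits remain
Read 4: bits[22:24] width=2 -> value=3 (bin 11); offset now 24 = byte 3 bit 0; 0 bits remain

Answer: value=319 offset=11
value=937 offset=21
value=0 offset=22
value=3 offset=24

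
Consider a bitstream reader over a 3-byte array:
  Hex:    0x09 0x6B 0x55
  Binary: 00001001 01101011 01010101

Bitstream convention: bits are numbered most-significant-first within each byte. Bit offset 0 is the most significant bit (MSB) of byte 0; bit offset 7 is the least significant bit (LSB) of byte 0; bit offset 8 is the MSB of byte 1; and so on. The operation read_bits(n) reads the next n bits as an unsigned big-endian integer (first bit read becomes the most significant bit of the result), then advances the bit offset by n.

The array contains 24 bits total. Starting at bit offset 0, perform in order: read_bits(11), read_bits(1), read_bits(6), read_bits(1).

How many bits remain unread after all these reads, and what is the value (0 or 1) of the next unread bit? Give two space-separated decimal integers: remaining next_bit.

Answer: 5 1

Derivation:
Read 1: bits[0:11] width=11 -> value=75 (bin 00001001011); offset now 11 = byte 1 bit 3; 13 bits remain
Read 2: bits[11:12] width=1 -> value=0 (bin 0); offset now 12 = byte 1 bit 4; 12 bits remain
Read 3: bits[12:18] width=6 -> value=45 (bin 101101); offset now 18 = byte 2 bit 2; 6 bits remain
Read 4: bits[18:19] width=1 -> value=0 (bin 0); offset now 19 = byte 2 bit 3; 5 bits remain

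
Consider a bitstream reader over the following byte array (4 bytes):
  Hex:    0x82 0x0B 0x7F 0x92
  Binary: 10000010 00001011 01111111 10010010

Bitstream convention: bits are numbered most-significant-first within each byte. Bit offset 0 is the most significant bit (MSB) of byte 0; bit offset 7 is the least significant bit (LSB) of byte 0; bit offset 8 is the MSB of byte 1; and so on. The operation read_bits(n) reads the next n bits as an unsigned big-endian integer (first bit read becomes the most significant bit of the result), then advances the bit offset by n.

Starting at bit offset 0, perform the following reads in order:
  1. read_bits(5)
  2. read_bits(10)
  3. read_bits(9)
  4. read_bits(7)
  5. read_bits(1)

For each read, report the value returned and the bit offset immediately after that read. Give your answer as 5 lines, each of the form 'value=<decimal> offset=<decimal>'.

Read 1: bits[0:5] width=5 -> value=16 (bin 10000); offset now 5 = byte 0 bit 5; 27 bits remain
Read 2: bits[5:15] width=10 -> value=261 (bin 0100000101); offset now 15 = byte 1 bit 7; 17 bits remain
Read 3: bits[15:24] width=9 -> value=383 (bin 101111111); offset now 24 = byte 3 bit 0; 8 bits remain
Read 4: bits[24:31] width=7 -> value=73 (bin 1001001); offset now 31 = byte 3 bit 7; 1 bits remain
Read 5: bits[31:32] width=1 -> value=0 (bin 0); offset now 32 = byte 4 bit 0; 0 bits remain

Answer: value=16 offset=5
value=261 offset=15
value=383 offset=24
value=73 offset=31
value=0 offset=32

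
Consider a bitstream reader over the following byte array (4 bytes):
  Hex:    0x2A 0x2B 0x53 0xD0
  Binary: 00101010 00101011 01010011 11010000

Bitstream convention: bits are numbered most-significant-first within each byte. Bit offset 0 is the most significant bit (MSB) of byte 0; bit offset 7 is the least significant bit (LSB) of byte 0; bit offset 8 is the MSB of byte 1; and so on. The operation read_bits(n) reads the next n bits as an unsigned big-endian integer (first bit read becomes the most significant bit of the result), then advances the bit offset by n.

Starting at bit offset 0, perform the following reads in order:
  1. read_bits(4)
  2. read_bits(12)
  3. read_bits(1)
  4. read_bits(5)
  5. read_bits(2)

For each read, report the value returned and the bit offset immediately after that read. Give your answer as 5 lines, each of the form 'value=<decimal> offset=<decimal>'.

Read 1: bits[0:4] width=4 -> value=2 (bin 0010); offset now 4 = byte 0 bit 4; 28 bits remain
Read 2: bits[4:16] width=12 -> value=2603 (bin 101000101011); offset now 16 = byte 2 bit 0; 16 bits remain
Read 3: bits[16:17] width=1 -> value=0 (bin 0); offset now 17 = byte 2 bit 1; 15 bits remain
Read 4: bits[17:22] width=5 -> value=20 (bin 10100); offset now 22 = byte 2 bit 6; 10 bits remain
Read 5: bits[22:24] width=2 -> value=3 (bin 11); offset now 24 = byte 3 bit 0; 8 bits remain

Answer: value=2 offset=4
value=2603 offset=16
value=0 offset=17
value=20 offset=22
value=3 offset=24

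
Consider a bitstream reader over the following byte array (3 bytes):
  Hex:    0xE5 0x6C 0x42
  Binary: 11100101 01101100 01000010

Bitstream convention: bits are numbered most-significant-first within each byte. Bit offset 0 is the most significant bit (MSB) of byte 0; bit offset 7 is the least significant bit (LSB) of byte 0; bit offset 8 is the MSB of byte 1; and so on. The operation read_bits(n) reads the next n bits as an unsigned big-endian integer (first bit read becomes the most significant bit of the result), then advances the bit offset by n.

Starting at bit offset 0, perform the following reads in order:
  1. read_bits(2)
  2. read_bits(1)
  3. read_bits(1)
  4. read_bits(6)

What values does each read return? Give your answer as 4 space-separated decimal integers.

Read 1: bits[0:2] width=2 -> value=3 (bin 11); offset now 2 = byte 0 bit 2; 22 bits remain
Read 2: bits[2:3] width=1 -> value=1 (bin 1); offset now 3 = byte 0 bit 3; 21 bits remain
Read 3: bits[3:4] width=1 -> value=0 (bin 0); offset now 4 = byte 0 bit 4; 20 bits remain
Read 4: bits[4:10] width=6 -> value=21 (bin 010101); offset now 10 = byte 1 bit 2; 14 bits remain

Answer: 3 1 0 21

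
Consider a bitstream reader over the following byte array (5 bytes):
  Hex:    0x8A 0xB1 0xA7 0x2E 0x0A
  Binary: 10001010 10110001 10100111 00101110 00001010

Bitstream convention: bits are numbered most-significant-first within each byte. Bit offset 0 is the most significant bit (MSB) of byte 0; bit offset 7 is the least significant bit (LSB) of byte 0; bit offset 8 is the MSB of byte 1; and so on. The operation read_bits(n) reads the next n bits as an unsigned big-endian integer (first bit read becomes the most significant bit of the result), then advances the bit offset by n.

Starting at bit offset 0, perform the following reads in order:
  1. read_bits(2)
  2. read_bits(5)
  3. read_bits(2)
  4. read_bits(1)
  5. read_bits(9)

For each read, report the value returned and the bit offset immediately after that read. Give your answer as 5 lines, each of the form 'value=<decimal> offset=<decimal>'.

Read 1: bits[0:2] width=2 -> value=2 (bin 10); offset now 2 = byte 0 bit 2; 38 bits remain
Read 2: bits[2:7] width=5 -> value=5 (bin 00101); offset now 7 = byte 0 bit 7; 33 bits remain
Read 3: bits[7:9] width=2 -> value=1 (bin 01); offset now 9 = byte 1 bit 1; 31 bits remain
Read 4: bits[9:10] width=1 -> value=0 (bin 0); offset now 10 = byte 1 bit 2; 30 bits remain
Read 5: bits[10:19] width=9 -> value=397 (bin 110001101); offset now 19 = byte 2 bit 3; 21 bits remain

Answer: value=2 offset=2
value=5 offset=7
value=1 offset=9
value=0 offset=10
value=397 offset=19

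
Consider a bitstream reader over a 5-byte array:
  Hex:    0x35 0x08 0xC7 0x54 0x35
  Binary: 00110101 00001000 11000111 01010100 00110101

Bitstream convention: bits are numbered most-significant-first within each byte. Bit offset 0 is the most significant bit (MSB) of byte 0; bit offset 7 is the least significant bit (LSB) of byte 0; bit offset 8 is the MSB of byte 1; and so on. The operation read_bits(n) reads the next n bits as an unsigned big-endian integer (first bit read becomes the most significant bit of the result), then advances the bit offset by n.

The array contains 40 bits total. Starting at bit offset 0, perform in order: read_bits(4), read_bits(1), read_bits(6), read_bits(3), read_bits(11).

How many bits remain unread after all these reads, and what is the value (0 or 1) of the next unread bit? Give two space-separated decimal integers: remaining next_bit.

Answer: 15 1

Derivation:
Read 1: bits[0:4] width=4 -> value=3 (bin 0011); offset now 4 = byte 0 bit 4; 36 bits remain
Read 2: bits[4:5] width=1 -> value=0 (bin 0); offset now 5 = byte 0 bit 5; 35 bits remain
Read 3: bits[5:11] width=6 -> value=40 (bin 101000); offset now 11 = byte 1 bit 3; 29 bits remain
Read 4: bits[11:14] width=3 -> value=2 (bin 010); offset now 14 = byte 1 bit 6; 26 bits remain
Read 5: bits[14:25] width=11 -> value=398 (bin 00110001110); offset now 25 = byte 3 bit 1; 15 bits remain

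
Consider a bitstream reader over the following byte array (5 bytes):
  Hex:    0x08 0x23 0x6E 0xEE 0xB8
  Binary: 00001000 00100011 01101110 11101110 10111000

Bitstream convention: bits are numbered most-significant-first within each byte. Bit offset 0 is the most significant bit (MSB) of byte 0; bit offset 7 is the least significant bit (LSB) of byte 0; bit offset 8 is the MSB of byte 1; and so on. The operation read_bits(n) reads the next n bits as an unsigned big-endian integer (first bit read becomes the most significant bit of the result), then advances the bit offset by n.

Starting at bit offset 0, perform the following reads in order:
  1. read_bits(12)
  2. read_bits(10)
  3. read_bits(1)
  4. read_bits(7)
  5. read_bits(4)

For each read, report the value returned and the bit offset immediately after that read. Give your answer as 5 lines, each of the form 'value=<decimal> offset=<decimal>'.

Read 1: bits[0:12] width=12 -> value=130 (bin 000010000010); offset now 12 = byte 1 bit 4; 28 bits remain
Read 2: bits[12:22] width=10 -> value=219 (bin 0011011011); offset now 22 = byte 2 bit 6; 18 bits remain
Read 3: bits[22:23] width=1 -> value=1 (bin 1); offset now 23 = byte 2 bit 7; 17 bits remain
Read 4: bits[23:30] width=7 -> value=59 (bin 0111011); offset now 30 = byte 3 bit 6; 10 bits remain
Read 5: bits[30:34] width=4 -> value=10 (bin 1010); offset now 34 = byte 4 bit 2; 6 bits remain

Answer: value=130 offset=12
value=219 offset=22
value=1 offset=23
value=59 offset=30
value=10 offset=34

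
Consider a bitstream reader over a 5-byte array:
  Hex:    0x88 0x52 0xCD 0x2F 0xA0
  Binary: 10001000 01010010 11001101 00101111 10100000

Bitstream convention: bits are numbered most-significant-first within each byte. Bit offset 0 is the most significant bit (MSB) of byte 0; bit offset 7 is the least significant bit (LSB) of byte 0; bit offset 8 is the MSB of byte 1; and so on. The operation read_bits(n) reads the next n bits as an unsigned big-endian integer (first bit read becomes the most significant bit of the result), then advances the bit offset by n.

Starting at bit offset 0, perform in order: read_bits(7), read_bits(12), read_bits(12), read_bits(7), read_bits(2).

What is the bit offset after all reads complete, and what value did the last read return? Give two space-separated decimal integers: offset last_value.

Answer: 40 0

Derivation:
Read 1: bits[0:7] width=7 -> value=68 (bin 1000100); offset now 7 = byte 0 bit 7; 33 bits remain
Read 2: bits[7:19] width=12 -> value=662 (bin 001010010110); offset now 19 = byte 2 bit 3; 21 bits remain
Read 3: bits[19:31] width=12 -> value=1687 (bin 011010010111); offset now 31 = byte 3 bit 7; 9 bits remain
Read 4: bits[31:38] width=7 -> value=104 (bin 1101000); offset now 38 = byte 4 bit 6; 2 bits remain
Read 5: bits[38:40] width=2 -> value=0 (bin 00); offset now 40 = byte 5 bit 0; 0 bits remain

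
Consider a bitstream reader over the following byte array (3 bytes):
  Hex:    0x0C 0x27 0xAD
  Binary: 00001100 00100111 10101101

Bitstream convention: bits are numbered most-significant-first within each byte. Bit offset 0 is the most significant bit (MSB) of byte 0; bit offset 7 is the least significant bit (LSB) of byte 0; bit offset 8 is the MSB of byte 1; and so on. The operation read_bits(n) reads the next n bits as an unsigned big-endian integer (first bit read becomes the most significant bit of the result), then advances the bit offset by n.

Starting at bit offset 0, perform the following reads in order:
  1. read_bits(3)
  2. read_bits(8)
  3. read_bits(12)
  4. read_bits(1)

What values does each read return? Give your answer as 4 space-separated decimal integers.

Answer: 0 97 982 1

Derivation:
Read 1: bits[0:3] width=3 -> value=0 (bin 000); offset now 3 = byte 0 bit 3; 21 bits remain
Read 2: bits[3:11] width=8 -> value=97 (bin 01100001); offset now 11 = byte 1 bit 3; 13 bits remain
Read 3: bits[11:23] width=12 -> value=982 (bin 001111010110); offset now 23 = byte 2 bit 7; 1 bits remain
Read 4: bits[23:24] width=1 -> value=1 (bin 1); offset now 24 = byte 3 bit 0; 0 bits remain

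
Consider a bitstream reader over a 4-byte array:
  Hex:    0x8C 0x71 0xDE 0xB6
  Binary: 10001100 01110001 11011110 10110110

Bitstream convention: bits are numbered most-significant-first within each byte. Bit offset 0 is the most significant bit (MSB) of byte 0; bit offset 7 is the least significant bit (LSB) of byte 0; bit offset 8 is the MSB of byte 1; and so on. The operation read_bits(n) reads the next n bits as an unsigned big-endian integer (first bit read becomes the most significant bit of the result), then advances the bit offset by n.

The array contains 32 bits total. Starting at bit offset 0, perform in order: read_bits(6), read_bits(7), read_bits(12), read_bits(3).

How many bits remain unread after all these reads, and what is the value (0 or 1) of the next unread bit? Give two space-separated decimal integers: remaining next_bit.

Read 1: bits[0:6] width=6 -> value=35 (bin 100011); offset now 6 = byte 0 bit 6; 26 bits remain
Read 2: bits[6:13] width=7 -> value=14 (bin 0001110); offset now 13 = byte 1 bit 5; 19 bits remain
Read 3: bits[13:25] width=12 -> value=957 (bin 001110111101); offset now 25 = byte 3 bit 1; 7 bits remain
Read 4: bits[25:28] width=3 -> value=3 (bin 011); offset now 28 = byte 3 bit 4; 4 bits remain

Answer: 4 0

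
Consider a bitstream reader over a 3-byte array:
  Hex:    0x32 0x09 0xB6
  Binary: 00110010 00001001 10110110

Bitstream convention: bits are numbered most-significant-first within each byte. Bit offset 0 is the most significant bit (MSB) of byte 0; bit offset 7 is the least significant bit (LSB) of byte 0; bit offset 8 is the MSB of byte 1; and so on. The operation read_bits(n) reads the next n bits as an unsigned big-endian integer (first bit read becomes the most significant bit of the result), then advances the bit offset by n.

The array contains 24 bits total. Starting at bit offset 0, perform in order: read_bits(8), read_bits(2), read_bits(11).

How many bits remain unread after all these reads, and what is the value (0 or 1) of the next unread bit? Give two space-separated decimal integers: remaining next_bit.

Answer: 3 1

Derivation:
Read 1: bits[0:8] width=8 -> value=50 (bin 00110010); offset now 8 = byte 1 bit 0; 16 bits remain
Read 2: bits[8:10] width=2 -> value=0 (bin 00); offset now 10 = byte 1 bit 2; 14 bits remain
Read 3: bits[10:21] width=11 -> value=310 (bin 00100110110); offset now 21 = byte 2 bit 5; 3 bits remain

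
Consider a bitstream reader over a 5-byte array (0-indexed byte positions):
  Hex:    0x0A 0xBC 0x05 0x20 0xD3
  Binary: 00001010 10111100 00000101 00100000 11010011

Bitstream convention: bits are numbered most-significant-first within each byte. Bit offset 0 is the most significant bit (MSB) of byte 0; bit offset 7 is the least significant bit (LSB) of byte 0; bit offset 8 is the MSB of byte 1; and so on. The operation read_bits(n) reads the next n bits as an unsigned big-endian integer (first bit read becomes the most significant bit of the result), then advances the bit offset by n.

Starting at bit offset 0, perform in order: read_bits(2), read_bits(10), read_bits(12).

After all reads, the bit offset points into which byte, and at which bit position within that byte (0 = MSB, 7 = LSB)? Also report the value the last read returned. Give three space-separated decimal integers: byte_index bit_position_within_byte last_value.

Read 1: bits[0:2] width=2 -> value=0 (bin 00); offset now 2 = byte 0 bit 2; 38 bits remain
Read 2: bits[2:12] width=10 -> value=171 (bin 0010101011); offset now 12 = byte 1 bit 4; 28 bits remain
Read 3: bits[12:24] width=12 -> value=3077 (bin 110000000101); offset now 24 = byte 3 bit 0; 16 bits remain

Answer: 3 0 3077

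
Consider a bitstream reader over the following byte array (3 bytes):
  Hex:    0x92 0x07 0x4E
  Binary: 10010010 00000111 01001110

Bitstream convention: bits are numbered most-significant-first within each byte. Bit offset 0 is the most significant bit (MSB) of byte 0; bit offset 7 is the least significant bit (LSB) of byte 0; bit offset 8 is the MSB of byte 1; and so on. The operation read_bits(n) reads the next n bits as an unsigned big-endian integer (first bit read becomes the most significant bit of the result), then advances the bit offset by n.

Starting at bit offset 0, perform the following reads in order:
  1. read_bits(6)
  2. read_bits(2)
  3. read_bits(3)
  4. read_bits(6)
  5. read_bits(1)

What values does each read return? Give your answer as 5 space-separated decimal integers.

Answer: 36 2 0 14 1

Derivation:
Read 1: bits[0:6] width=6 -> value=36 (bin 100100); offset now 6 = byte 0 bit 6; 18 bits remain
Read 2: bits[6:8] width=2 -> value=2 (bin 10); offset now 8 = byte 1 bit 0; 16 bits remain
Read 3: bits[8:11] width=3 -> value=0 (bin 000); offset now 11 = byte 1 bit 3; 13 bits remain
Read 4: bits[11:17] width=6 -> value=14 (bin 001110); offset now 17 = byte 2 bit 1; 7 bits remain
Read 5: bits[17:18] width=1 -> value=1 (bin 1); offset now 18 = byte 2 bit 2; 6 bits remain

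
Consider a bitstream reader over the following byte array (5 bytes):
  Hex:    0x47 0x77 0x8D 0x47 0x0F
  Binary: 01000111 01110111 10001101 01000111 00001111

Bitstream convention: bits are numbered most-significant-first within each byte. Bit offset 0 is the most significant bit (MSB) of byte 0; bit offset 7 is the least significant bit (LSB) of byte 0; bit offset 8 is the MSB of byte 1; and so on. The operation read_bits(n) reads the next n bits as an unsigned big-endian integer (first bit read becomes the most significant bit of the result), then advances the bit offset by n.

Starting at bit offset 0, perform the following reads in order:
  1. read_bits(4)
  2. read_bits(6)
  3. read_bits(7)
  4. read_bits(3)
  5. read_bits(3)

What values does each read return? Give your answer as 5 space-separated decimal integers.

Answer: 4 29 111 0 6

Derivation:
Read 1: bits[0:4] width=4 -> value=4 (bin 0100); offset now 4 = byte 0 bit 4; 36 bits remain
Read 2: bits[4:10] width=6 -> value=29 (bin 011101); offset now 10 = byte 1 bit 2; 30 bits remain
Read 3: bits[10:17] width=7 -> value=111 (bin 1101111); offset now 17 = byte 2 bit 1; 23 bits remain
Read 4: bits[17:20] width=3 -> value=0 (bin 000); offset now 20 = byte 2 bit 4; 20 bits remain
Read 5: bits[20:23] width=3 -> value=6 (bin 110); offset now 23 = byte 2 bit 7; 17 bits remain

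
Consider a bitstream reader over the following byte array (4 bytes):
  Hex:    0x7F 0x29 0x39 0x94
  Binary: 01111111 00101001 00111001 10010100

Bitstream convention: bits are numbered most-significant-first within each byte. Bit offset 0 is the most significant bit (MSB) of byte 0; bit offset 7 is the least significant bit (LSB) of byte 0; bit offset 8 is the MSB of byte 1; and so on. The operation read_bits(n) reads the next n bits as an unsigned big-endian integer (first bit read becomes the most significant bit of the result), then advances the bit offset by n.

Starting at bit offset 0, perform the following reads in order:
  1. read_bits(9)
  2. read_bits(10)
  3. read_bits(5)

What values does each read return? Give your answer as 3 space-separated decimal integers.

Read 1: bits[0:9] width=9 -> value=254 (bin 011111110); offset now 9 = byte 1 bit 1; 23 bits remain
Read 2: bits[9:19] width=10 -> value=329 (bin 0101001001); offset now 19 = byte 2 bit 3; 13 bits remain
Read 3: bits[19:24] width=5 -> value=25 (bin 11001); offset now 24 = byte 3 bit 0; 8 bits remain

Answer: 254 329 25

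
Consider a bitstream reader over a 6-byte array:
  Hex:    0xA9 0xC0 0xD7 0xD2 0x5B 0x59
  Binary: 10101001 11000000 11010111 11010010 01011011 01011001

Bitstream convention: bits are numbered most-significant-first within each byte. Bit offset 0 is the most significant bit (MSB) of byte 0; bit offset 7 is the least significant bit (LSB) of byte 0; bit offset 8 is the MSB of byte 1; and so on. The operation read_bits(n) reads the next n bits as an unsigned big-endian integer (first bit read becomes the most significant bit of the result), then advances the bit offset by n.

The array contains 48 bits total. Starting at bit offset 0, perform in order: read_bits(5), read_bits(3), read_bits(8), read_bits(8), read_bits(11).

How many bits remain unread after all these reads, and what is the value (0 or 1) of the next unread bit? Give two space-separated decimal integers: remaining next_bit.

Answer: 13 1

Derivation:
Read 1: bits[0:5] width=5 -> value=21 (bin 10101); offset now 5 = byte 0 bit 5; 43 bits remain
Read 2: bits[5:8] width=3 -> value=1 (bin 001); offset now 8 = byte 1 bit 0; 40 bits remain
Read 3: bits[8:16] width=8 -> value=192 (bin 11000000); offset now 16 = byte 2 bit 0; 32 bits remain
Read 4: bits[16:24] width=8 -> value=215 (bin 11010111); offset now 24 = byte 3 bit 0; 24 bits remain
Read 5: bits[24:35] width=11 -> value=1682 (bin 11010010010); offset now 35 = byte 4 bit 3; 13 bits remain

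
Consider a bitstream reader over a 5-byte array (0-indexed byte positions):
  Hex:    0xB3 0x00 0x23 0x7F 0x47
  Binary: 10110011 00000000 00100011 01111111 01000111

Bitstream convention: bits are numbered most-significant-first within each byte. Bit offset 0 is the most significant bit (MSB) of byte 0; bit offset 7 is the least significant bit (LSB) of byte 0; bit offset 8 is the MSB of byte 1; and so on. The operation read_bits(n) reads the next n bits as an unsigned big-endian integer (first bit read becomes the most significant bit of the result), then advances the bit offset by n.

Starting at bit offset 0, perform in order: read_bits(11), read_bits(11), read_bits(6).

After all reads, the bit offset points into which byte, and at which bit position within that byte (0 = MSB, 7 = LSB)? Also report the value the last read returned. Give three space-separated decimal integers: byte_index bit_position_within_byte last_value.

Answer: 3 4 55

Derivation:
Read 1: bits[0:11] width=11 -> value=1432 (bin 10110011000); offset now 11 = byte 1 bit 3; 29 bits remain
Read 2: bits[11:22] width=11 -> value=8 (bin 00000001000); offset now 22 = byte 2 bit 6; 18 bits remain
Read 3: bits[22:28] width=6 -> value=55 (bin 110111); offset now 28 = byte 3 bit 4; 12 bits remain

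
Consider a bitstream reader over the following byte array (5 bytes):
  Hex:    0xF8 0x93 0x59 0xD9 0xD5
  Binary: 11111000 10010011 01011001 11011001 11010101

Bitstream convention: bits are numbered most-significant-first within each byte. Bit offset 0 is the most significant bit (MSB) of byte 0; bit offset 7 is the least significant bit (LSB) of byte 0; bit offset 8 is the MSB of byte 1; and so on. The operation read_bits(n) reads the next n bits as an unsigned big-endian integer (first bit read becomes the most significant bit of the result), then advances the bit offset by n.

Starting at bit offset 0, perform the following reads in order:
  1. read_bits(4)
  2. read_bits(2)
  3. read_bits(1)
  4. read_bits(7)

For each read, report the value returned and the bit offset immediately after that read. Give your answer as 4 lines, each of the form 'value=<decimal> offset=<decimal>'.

Answer: value=15 offset=4
value=2 offset=6
value=0 offset=7
value=36 offset=14

Derivation:
Read 1: bits[0:4] width=4 -> value=15 (bin 1111); offset now 4 = byte 0 bit 4; 36 bits remain
Read 2: bits[4:6] width=2 -> value=2 (bin 10); offset now 6 = byte 0 bit 6; 34 bits remain
Read 3: bits[6:7] width=1 -> value=0 (bin 0); offset now 7 = byte 0 bit 7; 33 bits remain
Read 4: bits[7:14] width=7 -> value=36 (bin 0100100); offset now 14 = byte 1 bit 6; 26 bits remain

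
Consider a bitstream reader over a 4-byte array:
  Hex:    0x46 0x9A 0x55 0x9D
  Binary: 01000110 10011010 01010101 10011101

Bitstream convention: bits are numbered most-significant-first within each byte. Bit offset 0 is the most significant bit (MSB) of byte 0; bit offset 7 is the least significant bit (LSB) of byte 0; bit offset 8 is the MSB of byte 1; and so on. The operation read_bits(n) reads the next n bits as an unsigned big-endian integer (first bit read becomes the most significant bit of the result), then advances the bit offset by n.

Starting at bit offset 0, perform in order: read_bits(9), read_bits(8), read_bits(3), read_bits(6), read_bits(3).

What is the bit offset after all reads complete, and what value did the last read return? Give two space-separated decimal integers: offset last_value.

Answer: 29 3

Derivation:
Read 1: bits[0:9] width=9 -> value=141 (bin 010001101); offset now 9 = byte 1 bit 1; 23 bits remain
Read 2: bits[9:17] width=8 -> value=52 (bin 00110100); offset now 17 = byte 2 bit 1; 15 bits remain
Read 3: bits[17:20] width=3 -> value=5 (bin 101); offset now 20 = byte 2 bit 4; 12 bits remain
Read 4: bits[20:26] width=6 -> value=22 (bin 010110); offset now 26 = byte 3 bit 2; 6 bits remain
Read 5: bits[26:29] width=3 -> value=3 (bin 011); offset now 29 = byte 3 bit 5; 3 bits remain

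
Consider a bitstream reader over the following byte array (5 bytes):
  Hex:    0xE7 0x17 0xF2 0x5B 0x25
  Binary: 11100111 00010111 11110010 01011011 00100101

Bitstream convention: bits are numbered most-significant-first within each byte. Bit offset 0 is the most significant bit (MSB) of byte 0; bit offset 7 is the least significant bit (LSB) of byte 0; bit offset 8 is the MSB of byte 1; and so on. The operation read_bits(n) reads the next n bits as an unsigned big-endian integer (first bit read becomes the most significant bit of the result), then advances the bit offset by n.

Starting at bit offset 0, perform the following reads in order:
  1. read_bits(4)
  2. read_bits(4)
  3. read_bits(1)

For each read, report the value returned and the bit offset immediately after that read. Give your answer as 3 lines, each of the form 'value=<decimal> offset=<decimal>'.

Answer: value=14 offset=4
value=7 offset=8
value=0 offset=9

Derivation:
Read 1: bits[0:4] width=4 -> value=14 (bin 1110); offset now 4 = byte 0 bit 4; 36 bits remain
Read 2: bits[4:8] width=4 -> value=7 (bin 0111); offset now 8 = byte 1 bit 0; 32 bits remain
Read 3: bits[8:9] width=1 -> value=0 (bin 0); offset now 9 = byte 1 bit 1; 31 bits remain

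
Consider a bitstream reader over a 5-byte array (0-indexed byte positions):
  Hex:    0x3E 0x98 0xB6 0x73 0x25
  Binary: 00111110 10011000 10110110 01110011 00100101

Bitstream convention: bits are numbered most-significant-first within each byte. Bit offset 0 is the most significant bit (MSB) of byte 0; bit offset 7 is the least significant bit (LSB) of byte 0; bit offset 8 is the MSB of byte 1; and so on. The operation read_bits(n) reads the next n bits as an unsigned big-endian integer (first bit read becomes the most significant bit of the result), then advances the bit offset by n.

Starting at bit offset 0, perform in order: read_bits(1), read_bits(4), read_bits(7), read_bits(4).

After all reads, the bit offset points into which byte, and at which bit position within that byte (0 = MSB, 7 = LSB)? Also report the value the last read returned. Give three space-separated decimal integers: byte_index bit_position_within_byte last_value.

Read 1: bits[0:1] width=1 -> value=0 (bin 0); offset now 1 = byte 0 bit 1; 39 bits remain
Read 2: bits[1:5] width=4 -> value=7 (bin 0111); offset now 5 = byte 0 bit 5; 35 bits remain
Read 3: bits[5:12] width=7 -> value=105 (bin 1101001); offset now 12 = byte 1 bit 4; 28 bits remain
Read 4: bits[12:16] width=4 -> value=8 (bin 1000); offset now 16 = byte 2 bit 0; 24 bits remain

Answer: 2 0 8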